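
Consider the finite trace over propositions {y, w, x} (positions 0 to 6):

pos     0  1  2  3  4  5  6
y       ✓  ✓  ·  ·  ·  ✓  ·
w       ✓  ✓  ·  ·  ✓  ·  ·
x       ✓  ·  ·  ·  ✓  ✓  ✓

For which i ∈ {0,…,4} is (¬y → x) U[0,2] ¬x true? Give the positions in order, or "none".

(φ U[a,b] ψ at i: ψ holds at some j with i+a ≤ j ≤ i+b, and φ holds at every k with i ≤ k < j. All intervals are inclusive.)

0, 1, 2, 3

Evaluate at each i in [0,4]:
  i=0: ✓ (rhs at j=1; lhs holds on [0,0])
  i=1: ✓ (rhs at j=1)
  i=2: ✓ (rhs at j=2)
  i=3: ✓ (rhs at j=3)
  i=4: ✗ (no rhs in [4,6])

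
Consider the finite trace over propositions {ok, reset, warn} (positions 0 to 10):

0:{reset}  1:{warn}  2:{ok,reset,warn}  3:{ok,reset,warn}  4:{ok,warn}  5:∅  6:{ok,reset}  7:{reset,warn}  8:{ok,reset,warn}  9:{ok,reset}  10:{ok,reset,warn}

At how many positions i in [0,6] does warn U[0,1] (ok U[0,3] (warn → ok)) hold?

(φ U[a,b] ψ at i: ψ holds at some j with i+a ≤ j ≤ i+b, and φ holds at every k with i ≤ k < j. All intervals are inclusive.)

Evaluate at each i in [0,6]:
  i=0: ✓ (rhs at j=0)
  i=1: ✓ (rhs at j=2; lhs holds on [1,1])
  i=2: ✓ (rhs at j=2)
  i=3: ✓ (rhs at j=3)
  i=4: ✓ (rhs at j=4)
  i=5: ✓ (rhs at j=5)
  i=6: ✓ (rhs at j=6)
Positions where it holds: {0, 1, 2, 3, 4, 5, 6} → 7.

7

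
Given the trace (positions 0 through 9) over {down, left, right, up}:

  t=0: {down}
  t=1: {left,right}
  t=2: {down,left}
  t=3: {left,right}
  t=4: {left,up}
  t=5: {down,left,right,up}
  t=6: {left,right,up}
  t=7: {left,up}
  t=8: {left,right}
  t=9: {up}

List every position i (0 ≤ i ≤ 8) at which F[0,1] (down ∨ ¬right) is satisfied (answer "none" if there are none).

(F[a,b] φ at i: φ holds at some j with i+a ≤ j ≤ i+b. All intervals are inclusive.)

Evaluate at each i in [0,8]:
  i=0: ✓ (witness j=0)
  i=1: ✓ (witness j=2)
  i=2: ✓ (witness j=2)
  i=3: ✓ (witness j=4)
  i=4: ✓ (witness j=4)
  i=5: ✓ (witness j=5)
  i=6: ✓ (witness j=7)
  i=7: ✓ (witness j=7)
  i=8: ✓ (witness j=9)

0, 1, 2, 3, 4, 5, 6, 7, 8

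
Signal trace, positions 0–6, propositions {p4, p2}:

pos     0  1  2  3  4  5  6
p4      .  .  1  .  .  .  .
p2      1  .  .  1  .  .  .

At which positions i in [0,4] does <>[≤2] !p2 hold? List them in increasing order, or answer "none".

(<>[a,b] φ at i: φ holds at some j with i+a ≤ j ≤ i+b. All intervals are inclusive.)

0, 1, 2, 3, 4

Evaluate at each i in [0,4]:
  i=0: ✓ (witness j=1)
  i=1: ✓ (witness j=1)
  i=2: ✓ (witness j=2)
  i=3: ✓ (witness j=4)
  i=4: ✓ (witness j=4)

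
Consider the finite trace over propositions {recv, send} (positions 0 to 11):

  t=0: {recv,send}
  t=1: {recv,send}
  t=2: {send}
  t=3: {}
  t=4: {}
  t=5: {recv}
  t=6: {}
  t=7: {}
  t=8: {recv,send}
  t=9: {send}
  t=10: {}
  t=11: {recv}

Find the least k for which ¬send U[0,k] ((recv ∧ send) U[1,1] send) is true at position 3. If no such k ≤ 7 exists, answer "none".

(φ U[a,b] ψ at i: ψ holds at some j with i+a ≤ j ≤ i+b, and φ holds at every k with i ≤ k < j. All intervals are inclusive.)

5

Need earliest j ≥ 3 with ((recv ∧ send) U[1,1] send), and ¬send at every k in [3,j-1].
  j=3: rhs fails.
  j=4: rhs fails.
  j=5: rhs fails.
  j=6: rhs fails.
  j=7: rhs fails.
  j=8: rhs holds; lhs holds on [3,7]. k = 5.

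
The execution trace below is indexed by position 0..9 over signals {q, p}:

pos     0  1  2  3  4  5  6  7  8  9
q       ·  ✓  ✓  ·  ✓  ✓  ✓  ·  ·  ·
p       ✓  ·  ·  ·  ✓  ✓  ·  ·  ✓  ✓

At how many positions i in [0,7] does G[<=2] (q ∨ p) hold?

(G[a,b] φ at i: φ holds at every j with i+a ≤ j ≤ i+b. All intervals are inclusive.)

Evaluate at each i in [0,7]:
  i=0: ✓ (all of [0,2])
  i=1: ✗ (fails at j=3)
  i=2: ✗ (fails at j=3)
  i=3: ✗ (fails at j=3)
  i=4: ✓ (all of [4,6])
  i=5: ✗ (fails at j=7)
  i=6: ✗ (fails at j=7)
  i=7: ✗ (fails at j=7)
Positions where it holds: {0, 4} → 2.

2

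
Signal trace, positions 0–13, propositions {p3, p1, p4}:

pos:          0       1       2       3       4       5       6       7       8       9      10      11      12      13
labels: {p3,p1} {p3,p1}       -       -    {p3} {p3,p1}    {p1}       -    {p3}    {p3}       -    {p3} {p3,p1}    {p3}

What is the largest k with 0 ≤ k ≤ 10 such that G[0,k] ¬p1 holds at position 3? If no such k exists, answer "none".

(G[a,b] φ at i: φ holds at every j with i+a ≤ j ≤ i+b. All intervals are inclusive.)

1

¬p1 must hold from j=3 onward; find where it first fails.
  j=3: holds
  j=4: holds
  j=5: fails
Holds on [3,4], so largest k = 1.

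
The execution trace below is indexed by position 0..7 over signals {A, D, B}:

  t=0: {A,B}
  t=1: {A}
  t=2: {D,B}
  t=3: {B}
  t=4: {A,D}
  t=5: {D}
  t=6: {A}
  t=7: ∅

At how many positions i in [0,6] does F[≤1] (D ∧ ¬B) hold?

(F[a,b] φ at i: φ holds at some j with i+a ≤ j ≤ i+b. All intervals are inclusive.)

3

Evaluate at each i in [0,6]:
  i=0: ✗ (none in [0,1])
  i=1: ✗ (none in [1,2])
  i=2: ✗ (none in [2,3])
  i=3: ✓ (witness j=4)
  i=4: ✓ (witness j=4)
  i=5: ✓ (witness j=5)
  i=6: ✗ (none in [6,7])
Positions where it holds: {3, 4, 5} → 3.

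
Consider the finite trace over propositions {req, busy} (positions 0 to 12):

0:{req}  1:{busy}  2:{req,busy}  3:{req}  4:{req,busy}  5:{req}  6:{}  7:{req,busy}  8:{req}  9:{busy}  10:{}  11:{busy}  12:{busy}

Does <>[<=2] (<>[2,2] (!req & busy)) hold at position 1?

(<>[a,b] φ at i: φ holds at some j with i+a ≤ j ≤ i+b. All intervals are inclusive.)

Does not hold

Check <>[2,2] (!req & busy) at each j in [1,3]:
  j=1: fails (none in [3,3])
  j=2: fails (none in [4,4])
  j=3: fails (none in [5,5])
No position in the window satisfies it → formula fails.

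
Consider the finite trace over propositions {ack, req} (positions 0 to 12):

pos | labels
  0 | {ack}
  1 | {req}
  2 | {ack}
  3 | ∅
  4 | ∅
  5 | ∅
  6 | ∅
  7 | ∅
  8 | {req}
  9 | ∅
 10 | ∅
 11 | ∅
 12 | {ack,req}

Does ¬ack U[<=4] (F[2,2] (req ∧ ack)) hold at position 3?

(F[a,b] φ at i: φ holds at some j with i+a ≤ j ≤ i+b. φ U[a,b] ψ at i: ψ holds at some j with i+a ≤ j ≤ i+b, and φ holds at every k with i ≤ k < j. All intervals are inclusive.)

Need some j in [3,7] with F[2,2] (req ∧ ack), and ¬ack at every k in [3,j-1].
  j=3: F[2,2] (req ∧ ack) — fails (none in [5,5]).
  j=4: F[2,2] (req ∧ ack) — fails (none in [6,6]).
  j=5: F[2,2] (req ∧ ack) — fails (none in [7,7]).
  j=6: F[2,2] (req ∧ ack) — fails (none in [8,8]).
  j=7: F[2,2] (req ∧ ack) — fails (none in [9,9]).
No j in the window works → until fails.

Does not hold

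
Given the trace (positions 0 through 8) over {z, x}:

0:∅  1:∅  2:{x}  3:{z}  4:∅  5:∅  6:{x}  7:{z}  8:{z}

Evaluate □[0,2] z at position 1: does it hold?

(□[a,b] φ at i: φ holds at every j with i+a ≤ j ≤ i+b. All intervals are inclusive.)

No

Check z at every j in [1,3]:
  j=1: false
  j=2: false
  j=3: true
Fails at j=1 → formula fails.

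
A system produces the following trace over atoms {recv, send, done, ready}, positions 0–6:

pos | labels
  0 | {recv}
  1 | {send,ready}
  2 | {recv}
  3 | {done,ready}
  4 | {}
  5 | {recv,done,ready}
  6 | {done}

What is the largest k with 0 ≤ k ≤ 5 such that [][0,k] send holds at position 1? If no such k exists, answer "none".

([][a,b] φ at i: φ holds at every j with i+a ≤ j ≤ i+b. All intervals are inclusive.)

0

send must hold from j=1 onward; find where it first fails.
  j=1: holds
  j=2: fails
Holds on [1,1], so largest k = 0.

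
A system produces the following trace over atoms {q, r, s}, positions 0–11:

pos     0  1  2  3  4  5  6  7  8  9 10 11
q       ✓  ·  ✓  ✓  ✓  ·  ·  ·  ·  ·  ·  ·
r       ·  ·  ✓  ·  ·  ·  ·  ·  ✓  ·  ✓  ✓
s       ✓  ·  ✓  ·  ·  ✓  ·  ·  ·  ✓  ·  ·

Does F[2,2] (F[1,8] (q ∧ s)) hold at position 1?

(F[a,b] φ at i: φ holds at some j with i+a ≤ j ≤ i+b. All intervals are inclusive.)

False

Check F[1,8] (q ∧ s) at each j in [3,3]:
  j=3: fails (none in [4,11])
No position in the window satisfies it → formula fails.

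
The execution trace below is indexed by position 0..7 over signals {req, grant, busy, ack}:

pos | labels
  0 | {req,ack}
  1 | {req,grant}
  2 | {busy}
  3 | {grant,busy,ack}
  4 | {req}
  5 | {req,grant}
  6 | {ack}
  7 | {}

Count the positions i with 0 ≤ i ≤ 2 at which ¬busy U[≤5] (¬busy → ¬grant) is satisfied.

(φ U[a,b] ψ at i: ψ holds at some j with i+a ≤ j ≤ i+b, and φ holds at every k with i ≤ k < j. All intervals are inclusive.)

Evaluate at each i in [0,2]:
  i=0: ✓ (rhs at j=0)
  i=1: ✓ (rhs at j=2; lhs holds on [1,1])
  i=2: ✓ (rhs at j=2)
Positions where it holds: {0, 1, 2} → 3.

3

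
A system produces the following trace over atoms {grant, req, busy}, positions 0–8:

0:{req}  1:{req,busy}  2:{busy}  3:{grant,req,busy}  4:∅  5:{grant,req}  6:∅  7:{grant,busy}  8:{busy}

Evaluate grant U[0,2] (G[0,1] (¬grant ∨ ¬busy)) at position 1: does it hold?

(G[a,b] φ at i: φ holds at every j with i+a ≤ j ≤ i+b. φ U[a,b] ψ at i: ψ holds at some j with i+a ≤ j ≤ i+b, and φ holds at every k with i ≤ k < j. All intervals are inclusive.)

True

Need some j in [1,3] with G[0,1] (¬grant ∨ ¬busy), and grant at every k in [1,j-1].
  j=1: G[0,1] (¬grant ∨ ¬busy) holds; no prefix to check → satisfied.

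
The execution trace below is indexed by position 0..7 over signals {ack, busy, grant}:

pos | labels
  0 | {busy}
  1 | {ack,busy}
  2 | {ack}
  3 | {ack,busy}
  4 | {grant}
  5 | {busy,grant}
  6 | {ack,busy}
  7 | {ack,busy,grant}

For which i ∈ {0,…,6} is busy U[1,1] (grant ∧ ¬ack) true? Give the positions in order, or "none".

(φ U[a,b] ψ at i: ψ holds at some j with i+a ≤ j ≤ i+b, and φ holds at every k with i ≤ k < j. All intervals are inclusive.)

3

Evaluate at each i in [0,6]:
  i=0: ✗ (no rhs in [1,1])
  i=1: ✗ (no rhs in [2,2])
  i=2: ✗ (no rhs in [3,3])
  i=3: ✓ (rhs at j=4; lhs holds on [3,3])
  i=4: ✗ (lhs fails at k=4 before rhs at j=5)
  i=5: ✗ (no rhs in [6,6])
  i=6: ✗ (no rhs in [7,7])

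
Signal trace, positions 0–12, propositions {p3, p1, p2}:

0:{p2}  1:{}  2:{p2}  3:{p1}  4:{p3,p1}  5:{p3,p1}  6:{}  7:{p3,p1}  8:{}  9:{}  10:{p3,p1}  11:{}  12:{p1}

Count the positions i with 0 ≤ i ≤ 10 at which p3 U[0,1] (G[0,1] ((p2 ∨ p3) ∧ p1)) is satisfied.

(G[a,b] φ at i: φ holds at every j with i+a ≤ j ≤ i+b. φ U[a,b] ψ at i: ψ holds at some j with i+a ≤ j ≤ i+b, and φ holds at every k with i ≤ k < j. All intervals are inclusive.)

1

Evaluate at each i in [0,10]:
  i=0: ✗ (no rhs in [0,1])
  i=1: ✗ (no rhs in [1,2])
  i=2: ✗ (no rhs in [2,3])
  i=3: ✗ (lhs fails at k=3 before rhs at j=4)
  i=4: ✓ (rhs at j=4)
  i=5: ✗ (no rhs in [5,6])
  i=6: ✗ (no rhs in [6,7])
  i=7: ✗ (no rhs in [7,8])
  i=8: ✗ (no rhs in [8,9])
  i=9: ✗ (no rhs in [9,10])
  i=10: ✗ (no rhs in [10,11])
Positions where it holds: {4} → 1.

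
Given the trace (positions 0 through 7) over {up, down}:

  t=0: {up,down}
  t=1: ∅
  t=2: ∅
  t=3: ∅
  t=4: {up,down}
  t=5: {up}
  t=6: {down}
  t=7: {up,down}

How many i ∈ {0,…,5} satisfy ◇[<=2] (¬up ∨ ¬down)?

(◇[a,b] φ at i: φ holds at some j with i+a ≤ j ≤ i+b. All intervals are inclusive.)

6

Evaluate at each i in [0,5]:
  i=0: ✓ (witness j=1)
  i=1: ✓ (witness j=1)
  i=2: ✓ (witness j=2)
  i=3: ✓ (witness j=3)
  i=4: ✓ (witness j=5)
  i=5: ✓ (witness j=5)
Positions where it holds: {0, 1, 2, 3, 4, 5} → 6.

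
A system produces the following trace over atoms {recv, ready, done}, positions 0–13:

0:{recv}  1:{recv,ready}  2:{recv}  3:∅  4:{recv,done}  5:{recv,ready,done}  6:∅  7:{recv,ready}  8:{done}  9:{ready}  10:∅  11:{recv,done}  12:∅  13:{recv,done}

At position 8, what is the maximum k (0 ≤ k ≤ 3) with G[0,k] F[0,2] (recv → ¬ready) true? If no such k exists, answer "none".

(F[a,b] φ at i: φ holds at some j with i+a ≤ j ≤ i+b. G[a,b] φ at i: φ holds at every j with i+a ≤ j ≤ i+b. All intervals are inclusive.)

F[0,2] (recv → ¬ready) must hold from j=8 onward; find where it first fails.
  j=8: holds
  j=9: holds
  j=10: holds
  j=11: holds
Holds through j=11; largest k = 3.

3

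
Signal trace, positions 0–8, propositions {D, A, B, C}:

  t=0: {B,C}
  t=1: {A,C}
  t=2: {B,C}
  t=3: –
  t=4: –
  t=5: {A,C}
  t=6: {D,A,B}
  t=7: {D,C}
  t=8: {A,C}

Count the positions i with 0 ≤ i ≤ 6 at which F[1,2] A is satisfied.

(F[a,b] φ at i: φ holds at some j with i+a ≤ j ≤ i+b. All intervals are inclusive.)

Evaluate at each i in [0,6]:
  i=0: ✓ (witness j=1)
  i=1: ✗ (none in [2,3])
  i=2: ✗ (none in [3,4])
  i=3: ✓ (witness j=5)
  i=4: ✓ (witness j=5)
  i=5: ✓ (witness j=6)
  i=6: ✓ (witness j=8)
Positions where it holds: {0, 3, 4, 5, 6} → 5.

5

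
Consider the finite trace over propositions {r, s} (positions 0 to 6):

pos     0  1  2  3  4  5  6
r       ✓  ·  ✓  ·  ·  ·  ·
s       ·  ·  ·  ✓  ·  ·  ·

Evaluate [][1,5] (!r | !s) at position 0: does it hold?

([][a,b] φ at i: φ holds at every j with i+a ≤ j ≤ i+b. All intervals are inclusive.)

Check (!r | !s) at every j in [1,5]:
  j=1: true
  j=2: true
  j=3: true
  j=4: true
  j=5: true
All positions satisfy it → formula holds.

Holds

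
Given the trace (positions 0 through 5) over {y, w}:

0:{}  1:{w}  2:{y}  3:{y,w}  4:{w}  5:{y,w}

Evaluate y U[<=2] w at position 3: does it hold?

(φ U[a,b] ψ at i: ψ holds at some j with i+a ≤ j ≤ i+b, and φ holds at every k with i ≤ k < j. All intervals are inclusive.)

True

Need some j in [3,5] with w, and y at every k in [3,j-1].
  j=3: w holds; no prefix to check → satisfied.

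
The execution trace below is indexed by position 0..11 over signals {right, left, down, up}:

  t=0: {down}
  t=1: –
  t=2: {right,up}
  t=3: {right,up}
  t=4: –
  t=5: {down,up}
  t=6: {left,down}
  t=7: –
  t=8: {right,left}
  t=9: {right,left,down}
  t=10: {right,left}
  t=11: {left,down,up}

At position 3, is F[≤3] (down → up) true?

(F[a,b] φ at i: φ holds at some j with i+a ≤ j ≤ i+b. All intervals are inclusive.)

True

Check (down → up) at each j in [3,6]:
  j=3: true
  j=4: true
  j=5: true
  j=6: false
Found at j=3 → formula holds.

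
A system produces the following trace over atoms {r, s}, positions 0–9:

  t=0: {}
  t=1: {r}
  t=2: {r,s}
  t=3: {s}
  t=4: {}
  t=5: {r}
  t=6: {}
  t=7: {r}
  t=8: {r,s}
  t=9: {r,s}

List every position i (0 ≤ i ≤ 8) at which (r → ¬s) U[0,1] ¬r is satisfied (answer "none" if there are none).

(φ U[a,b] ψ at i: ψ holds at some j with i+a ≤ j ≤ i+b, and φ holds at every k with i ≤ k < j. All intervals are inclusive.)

0, 3, 4, 5, 6

Evaluate at each i in [0,8]:
  i=0: ✓ (rhs at j=0)
  i=1: ✗ (no rhs in [1,2])
  i=2: ✗ (lhs fails at k=2 before rhs at j=3)
  i=3: ✓ (rhs at j=3)
  i=4: ✓ (rhs at j=4)
  i=5: ✓ (rhs at j=6; lhs holds on [5,5])
  i=6: ✓ (rhs at j=6)
  i=7: ✗ (no rhs in [7,8])
  i=8: ✗ (no rhs in [8,9])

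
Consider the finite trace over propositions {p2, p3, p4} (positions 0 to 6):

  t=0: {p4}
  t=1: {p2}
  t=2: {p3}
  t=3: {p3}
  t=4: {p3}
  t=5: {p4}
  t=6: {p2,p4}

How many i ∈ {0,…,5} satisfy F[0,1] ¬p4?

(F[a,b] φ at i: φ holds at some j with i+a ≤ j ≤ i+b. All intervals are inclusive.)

Evaluate at each i in [0,5]:
  i=0: ✓ (witness j=1)
  i=1: ✓ (witness j=1)
  i=2: ✓ (witness j=2)
  i=3: ✓ (witness j=3)
  i=4: ✓ (witness j=4)
  i=5: ✗ (none in [5,6])
Positions where it holds: {0, 1, 2, 3, 4} → 5.

5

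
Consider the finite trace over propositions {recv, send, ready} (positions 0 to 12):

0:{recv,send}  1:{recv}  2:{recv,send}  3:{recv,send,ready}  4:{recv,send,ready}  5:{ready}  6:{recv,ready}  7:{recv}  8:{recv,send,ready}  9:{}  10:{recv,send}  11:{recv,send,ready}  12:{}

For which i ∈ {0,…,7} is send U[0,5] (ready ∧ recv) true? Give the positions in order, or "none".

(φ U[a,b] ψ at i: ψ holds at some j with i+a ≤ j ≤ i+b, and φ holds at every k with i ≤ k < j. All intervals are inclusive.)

2, 3, 4, 6

Evaluate at each i in [0,7]:
  i=0: ✗ (lhs fails at k=1 before rhs at j=3)
  i=1: ✗ (lhs fails at k=1 before rhs at j=3)
  i=2: ✓ (rhs at j=3; lhs holds on [2,2])
  i=3: ✓ (rhs at j=3)
  i=4: ✓ (rhs at j=4)
  i=5: ✗ (lhs fails at k=5 before rhs at j=6)
  i=6: ✓ (rhs at j=6)
  i=7: ✗ (lhs fails at k=7 before rhs at j=8)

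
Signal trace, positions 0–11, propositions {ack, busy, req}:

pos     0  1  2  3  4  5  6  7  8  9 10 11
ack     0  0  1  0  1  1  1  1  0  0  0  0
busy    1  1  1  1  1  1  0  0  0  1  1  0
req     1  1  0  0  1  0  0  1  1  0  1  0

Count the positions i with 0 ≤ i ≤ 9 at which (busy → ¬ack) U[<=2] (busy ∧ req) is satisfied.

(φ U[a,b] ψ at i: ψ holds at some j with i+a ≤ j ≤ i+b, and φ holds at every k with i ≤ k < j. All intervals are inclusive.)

6

Evaluate at each i in [0,9]:
  i=0: ✓ (rhs at j=0)
  i=1: ✓ (rhs at j=1)
  i=2: ✗ (lhs fails at k=2 before rhs at j=4)
  i=3: ✓ (rhs at j=4; lhs holds on [3,3])
  i=4: ✓ (rhs at j=4)
  i=5: ✗ (no rhs in [5,7])
  i=6: ✗ (no rhs in [6,8])
  i=7: ✗ (no rhs in [7,9])
  i=8: ✓ (rhs at j=10; lhs holds on [8,9])
  i=9: ✓ (rhs at j=10; lhs holds on [9,9])
Positions where it holds: {0, 1, 3, 4, 8, 9} → 6.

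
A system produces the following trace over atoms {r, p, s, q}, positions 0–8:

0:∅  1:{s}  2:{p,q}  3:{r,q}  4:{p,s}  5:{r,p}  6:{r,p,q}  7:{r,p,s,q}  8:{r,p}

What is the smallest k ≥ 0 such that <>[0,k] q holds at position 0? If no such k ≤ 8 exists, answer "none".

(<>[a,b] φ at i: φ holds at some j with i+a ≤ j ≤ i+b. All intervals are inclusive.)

Scan j = 0,1,… for q:
  j=0: fails
  j=1: fails
  j=2: holds
First hit at j=2, so smallest k = 2-0 = 2.

2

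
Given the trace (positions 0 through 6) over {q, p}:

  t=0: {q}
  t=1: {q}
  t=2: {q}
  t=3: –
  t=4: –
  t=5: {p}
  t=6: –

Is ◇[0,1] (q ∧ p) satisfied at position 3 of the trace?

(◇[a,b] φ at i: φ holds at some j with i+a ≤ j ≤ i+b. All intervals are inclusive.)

Check (q ∧ p) at each j in [3,4]:
  j=3: false
  j=4: false
No position in the window satisfies it → formula fails.

No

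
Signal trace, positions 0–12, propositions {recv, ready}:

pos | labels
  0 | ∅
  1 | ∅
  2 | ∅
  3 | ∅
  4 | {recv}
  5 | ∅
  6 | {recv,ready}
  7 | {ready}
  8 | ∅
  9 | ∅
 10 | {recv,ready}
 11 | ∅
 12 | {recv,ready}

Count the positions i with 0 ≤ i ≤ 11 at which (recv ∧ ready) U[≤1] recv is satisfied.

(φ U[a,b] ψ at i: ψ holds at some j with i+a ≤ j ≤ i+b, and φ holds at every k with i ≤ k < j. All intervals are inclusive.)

Evaluate at each i in [0,11]:
  i=0: ✗ (no rhs in [0,1])
  i=1: ✗ (no rhs in [1,2])
  i=2: ✗ (no rhs in [2,3])
  i=3: ✗ (lhs fails at k=3 before rhs at j=4)
  i=4: ✓ (rhs at j=4)
  i=5: ✗ (lhs fails at k=5 before rhs at j=6)
  i=6: ✓ (rhs at j=6)
  i=7: ✗ (no rhs in [7,8])
  i=8: ✗ (no rhs in [8,9])
  i=9: ✗ (lhs fails at k=9 before rhs at j=10)
  i=10: ✓ (rhs at j=10)
  i=11: ✗ (lhs fails at k=11 before rhs at j=12)
Positions where it holds: {4, 6, 10} → 3.

3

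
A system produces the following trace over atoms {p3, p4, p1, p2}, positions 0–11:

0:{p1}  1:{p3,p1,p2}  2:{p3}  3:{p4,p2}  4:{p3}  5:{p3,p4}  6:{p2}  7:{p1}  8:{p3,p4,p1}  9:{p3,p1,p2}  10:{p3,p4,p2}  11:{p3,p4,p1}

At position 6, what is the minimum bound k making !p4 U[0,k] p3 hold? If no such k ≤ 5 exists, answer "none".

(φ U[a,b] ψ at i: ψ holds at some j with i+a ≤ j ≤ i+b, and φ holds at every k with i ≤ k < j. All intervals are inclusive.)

Need earliest j ≥ 6 with p3, and !p4 at every k in [6,j-1].
  j=6: rhs fails.
  j=7: rhs fails.
  j=8: rhs holds; lhs holds on [6,7]. k = 2.

2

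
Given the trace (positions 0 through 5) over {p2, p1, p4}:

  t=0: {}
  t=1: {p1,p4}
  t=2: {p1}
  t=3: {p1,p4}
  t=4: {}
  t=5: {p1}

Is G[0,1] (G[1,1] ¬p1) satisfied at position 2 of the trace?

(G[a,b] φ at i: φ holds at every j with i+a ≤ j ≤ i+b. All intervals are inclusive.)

Check G[1,1] ¬p1 at every j in [2,3]:
  j=2: fails at 3
  j=3: holds on [4,4]
Fails at j=2 → formula fails.

Does not hold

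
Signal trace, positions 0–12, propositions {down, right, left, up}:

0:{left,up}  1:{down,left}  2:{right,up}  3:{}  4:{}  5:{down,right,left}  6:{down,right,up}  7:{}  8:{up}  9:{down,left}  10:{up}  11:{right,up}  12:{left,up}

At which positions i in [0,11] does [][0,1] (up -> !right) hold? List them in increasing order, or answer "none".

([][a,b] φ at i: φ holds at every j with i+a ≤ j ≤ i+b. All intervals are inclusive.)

Evaluate at each i in [0,11]:
  i=0: ✓ (all of [0,1])
  i=1: ✗ (fails at j=2)
  i=2: ✗ (fails at j=2)
  i=3: ✓ (all of [3,4])
  i=4: ✓ (all of [4,5])
  i=5: ✗ (fails at j=6)
  i=6: ✗ (fails at j=6)
  i=7: ✓ (all of [7,8])
  i=8: ✓ (all of [8,9])
  i=9: ✓ (all of [9,10])
  i=10: ✗ (fails at j=11)
  i=11: ✗ (fails at j=11)

0, 3, 4, 7, 8, 9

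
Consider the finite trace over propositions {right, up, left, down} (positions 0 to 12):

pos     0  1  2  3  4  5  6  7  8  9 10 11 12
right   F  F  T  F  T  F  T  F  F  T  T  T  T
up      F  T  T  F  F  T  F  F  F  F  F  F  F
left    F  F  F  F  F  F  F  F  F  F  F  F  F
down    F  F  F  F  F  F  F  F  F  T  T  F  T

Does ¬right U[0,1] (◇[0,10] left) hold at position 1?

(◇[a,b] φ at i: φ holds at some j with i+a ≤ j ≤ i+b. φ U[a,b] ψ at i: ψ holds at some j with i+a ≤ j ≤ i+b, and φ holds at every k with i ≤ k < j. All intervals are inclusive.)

False

Need some j in [1,2] with ◇[0,10] left, and ¬right at every k in [1,j-1].
  j=1: ◇[0,10] left — fails (none in [1,11]).
  j=2: ◇[0,10] left — fails (none in [2,12]).
No j in the window works → until fails.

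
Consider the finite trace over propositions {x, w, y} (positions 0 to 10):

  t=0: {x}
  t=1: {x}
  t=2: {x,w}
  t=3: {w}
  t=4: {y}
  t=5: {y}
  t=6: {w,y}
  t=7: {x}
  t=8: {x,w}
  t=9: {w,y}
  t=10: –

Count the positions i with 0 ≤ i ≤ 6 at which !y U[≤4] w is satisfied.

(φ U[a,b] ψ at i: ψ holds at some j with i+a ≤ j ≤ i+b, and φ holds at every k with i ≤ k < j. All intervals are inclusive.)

5

Evaluate at each i in [0,6]:
  i=0: ✓ (rhs at j=2; lhs holds on [0,1])
  i=1: ✓ (rhs at j=2; lhs holds on [1,1])
  i=2: ✓ (rhs at j=2)
  i=3: ✓ (rhs at j=3)
  i=4: ✗ (lhs fails at k=4 before rhs at j=6)
  i=5: ✗ (lhs fails at k=5 before rhs at j=6)
  i=6: ✓ (rhs at j=6)
Positions where it holds: {0, 1, 2, 3, 6} → 5.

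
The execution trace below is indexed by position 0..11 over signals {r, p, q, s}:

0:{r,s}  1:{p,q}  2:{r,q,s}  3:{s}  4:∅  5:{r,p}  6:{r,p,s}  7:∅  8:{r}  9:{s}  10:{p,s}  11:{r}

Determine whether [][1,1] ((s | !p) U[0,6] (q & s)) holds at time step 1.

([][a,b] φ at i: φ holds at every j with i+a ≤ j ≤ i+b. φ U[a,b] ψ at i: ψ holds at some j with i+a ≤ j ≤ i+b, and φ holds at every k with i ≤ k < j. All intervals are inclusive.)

True

Check ((s | !p) U[0,6] (q & s)) at every j in [2,2]:
  j=2: holds
All positions satisfy it → formula holds.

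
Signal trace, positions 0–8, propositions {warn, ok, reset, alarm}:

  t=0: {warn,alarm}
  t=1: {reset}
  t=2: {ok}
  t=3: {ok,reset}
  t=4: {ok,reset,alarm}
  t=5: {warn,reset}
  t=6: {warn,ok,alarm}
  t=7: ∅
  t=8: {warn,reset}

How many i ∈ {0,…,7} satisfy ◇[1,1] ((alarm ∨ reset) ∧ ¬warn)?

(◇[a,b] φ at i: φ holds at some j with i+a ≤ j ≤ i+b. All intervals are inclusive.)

3

Evaluate at each i in [0,7]:
  i=0: ✓ (witness j=1)
  i=1: ✗ (none in [2,2])
  i=2: ✓ (witness j=3)
  i=3: ✓ (witness j=4)
  i=4: ✗ (none in [5,5])
  i=5: ✗ (none in [6,6])
  i=6: ✗ (none in [7,7])
  i=7: ✗ (none in [8,8])
Positions where it holds: {0, 2, 3} → 3.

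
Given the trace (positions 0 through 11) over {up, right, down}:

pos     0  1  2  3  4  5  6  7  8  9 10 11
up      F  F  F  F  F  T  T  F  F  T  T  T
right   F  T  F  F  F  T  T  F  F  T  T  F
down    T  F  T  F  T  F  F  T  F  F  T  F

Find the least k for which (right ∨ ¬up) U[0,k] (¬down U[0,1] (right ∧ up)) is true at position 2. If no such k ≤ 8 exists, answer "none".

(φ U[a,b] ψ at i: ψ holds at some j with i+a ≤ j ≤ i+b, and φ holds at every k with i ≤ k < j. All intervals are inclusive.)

Need earliest j ≥ 2 with (¬down U[0,1] (right ∧ up)), and (right ∨ ¬up) at every k in [2,j-1].
  j=2: rhs fails.
  j=3: rhs fails.
  j=4: rhs fails.
  j=5: rhs holds; lhs holds on [2,4]. k = 3.

3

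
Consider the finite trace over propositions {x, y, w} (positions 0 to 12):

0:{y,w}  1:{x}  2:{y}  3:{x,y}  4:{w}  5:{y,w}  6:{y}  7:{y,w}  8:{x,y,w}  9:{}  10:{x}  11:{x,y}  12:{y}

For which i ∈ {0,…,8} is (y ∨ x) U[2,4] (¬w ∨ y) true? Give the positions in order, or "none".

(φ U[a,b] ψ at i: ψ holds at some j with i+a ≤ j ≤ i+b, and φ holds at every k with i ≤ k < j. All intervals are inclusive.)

Evaluate at each i in [0,8]:
  i=0: ✓ (rhs at j=2; lhs holds on [0,1])
  i=1: ✓ (rhs at j=3; lhs holds on [1,2])
  i=2: ✗ (lhs fails at k=4 before rhs at j=5)
  i=3: ✗ (lhs fails at k=4 before rhs at j=5)
  i=4: ✗ (lhs fails at k=4 before rhs at j=6)
  i=5: ✓ (rhs at j=7; lhs holds on [5,6])
  i=6: ✓ (rhs at j=8; lhs holds on [6,7])
  i=7: ✓ (rhs at j=9; lhs holds on [7,8])
  i=8: ✗ (lhs fails at k=9 before rhs at j=10)

0, 1, 5, 6, 7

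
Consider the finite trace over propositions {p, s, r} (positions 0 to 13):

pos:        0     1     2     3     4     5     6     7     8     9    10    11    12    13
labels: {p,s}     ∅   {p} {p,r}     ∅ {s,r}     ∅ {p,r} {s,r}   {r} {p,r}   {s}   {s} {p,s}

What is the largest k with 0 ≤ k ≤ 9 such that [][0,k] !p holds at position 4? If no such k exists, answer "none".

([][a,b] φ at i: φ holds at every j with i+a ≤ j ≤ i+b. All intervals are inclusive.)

!p must hold from j=4 onward; find where it first fails.
  j=4: holds
  j=5: holds
  j=6: holds
  j=7: fails
Holds on [4,6], so largest k = 2.

2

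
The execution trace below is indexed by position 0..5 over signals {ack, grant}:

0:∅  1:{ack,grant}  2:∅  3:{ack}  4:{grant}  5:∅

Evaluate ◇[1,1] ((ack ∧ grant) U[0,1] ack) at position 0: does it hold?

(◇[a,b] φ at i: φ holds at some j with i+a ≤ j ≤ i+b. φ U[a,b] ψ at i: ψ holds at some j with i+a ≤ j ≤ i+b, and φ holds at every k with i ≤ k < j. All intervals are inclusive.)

True

Check ((ack ∧ grant) U[0,1] ack) at each j in [1,1]:
  j=1: holds
Found at j=1 → formula holds.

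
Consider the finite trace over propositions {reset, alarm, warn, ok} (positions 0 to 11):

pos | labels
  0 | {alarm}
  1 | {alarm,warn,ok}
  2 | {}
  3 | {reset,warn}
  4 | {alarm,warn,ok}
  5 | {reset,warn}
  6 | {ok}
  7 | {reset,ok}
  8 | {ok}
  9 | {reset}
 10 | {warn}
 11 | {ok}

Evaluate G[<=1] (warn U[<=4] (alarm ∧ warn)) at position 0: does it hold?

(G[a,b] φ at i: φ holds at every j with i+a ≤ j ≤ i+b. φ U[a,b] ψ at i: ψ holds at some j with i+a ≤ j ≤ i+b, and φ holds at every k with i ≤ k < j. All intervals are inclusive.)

False

Check (warn U[<=4] (alarm ∧ warn)) at every j in [0,1]:
  j=0: fails
  j=1: holds
Fails at j=0 → formula fails.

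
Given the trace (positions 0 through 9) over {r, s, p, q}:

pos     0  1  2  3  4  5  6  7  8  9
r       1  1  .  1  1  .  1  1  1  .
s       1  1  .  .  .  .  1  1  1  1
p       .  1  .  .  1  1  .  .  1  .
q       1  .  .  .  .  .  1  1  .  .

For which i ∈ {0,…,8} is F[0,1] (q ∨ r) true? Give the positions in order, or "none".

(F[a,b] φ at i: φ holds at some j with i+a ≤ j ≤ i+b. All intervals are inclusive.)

Evaluate at each i in [0,8]:
  i=0: ✓ (witness j=0)
  i=1: ✓ (witness j=1)
  i=2: ✓ (witness j=3)
  i=3: ✓ (witness j=3)
  i=4: ✓ (witness j=4)
  i=5: ✓ (witness j=6)
  i=6: ✓ (witness j=6)
  i=7: ✓ (witness j=7)
  i=8: ✓ (witness j=8)

0, 1, 2, 3, 4, 5, 6, 7, 8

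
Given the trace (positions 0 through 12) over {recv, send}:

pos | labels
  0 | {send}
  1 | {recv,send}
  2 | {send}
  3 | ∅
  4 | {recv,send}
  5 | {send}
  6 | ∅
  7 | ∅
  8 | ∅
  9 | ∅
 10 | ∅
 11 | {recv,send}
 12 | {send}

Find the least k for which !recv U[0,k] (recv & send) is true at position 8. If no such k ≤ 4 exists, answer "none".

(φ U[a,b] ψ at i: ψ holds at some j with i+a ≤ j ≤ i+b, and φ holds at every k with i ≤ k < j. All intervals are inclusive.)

3

Need earliest j ≥ 8 with (recv & send), and !recv at every k in [8,j-1].
  j=8: rhs fails.
  j=9: rhs fails.
  j=10: rhs fails.
  j=11: rhs holds; lhs holds on [8,10]. k = 3.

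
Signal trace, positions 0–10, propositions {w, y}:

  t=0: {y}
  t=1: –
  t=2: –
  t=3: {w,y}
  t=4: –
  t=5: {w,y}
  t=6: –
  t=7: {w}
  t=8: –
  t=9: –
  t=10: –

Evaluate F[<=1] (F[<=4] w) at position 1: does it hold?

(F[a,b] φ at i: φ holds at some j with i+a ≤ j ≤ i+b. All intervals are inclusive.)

Check F[<=4] w at each j in [1,2]:
  j=1: holds (witness at 3)
  j=2: holds (witness at 3)
Found at j=1 → formula holds.

Holds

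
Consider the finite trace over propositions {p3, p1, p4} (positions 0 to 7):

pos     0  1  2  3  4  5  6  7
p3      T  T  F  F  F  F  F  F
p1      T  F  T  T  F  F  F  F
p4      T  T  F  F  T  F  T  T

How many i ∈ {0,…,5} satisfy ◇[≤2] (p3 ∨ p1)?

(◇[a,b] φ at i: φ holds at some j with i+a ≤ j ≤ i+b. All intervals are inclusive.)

Evaluate at each i in [0,5]:
  i=0: ✓ (witness j=0)
  i=1: ✓ (witness j=1)
  i=2: ✓ (witness j=2)
  i=3: ✓ (witness j=3)
  i=4: ✗ (none in [4,6])
  i=5: ✗ (none in [5,7])
Positions where it holds: {0, 1, 2, 3} → 4.

4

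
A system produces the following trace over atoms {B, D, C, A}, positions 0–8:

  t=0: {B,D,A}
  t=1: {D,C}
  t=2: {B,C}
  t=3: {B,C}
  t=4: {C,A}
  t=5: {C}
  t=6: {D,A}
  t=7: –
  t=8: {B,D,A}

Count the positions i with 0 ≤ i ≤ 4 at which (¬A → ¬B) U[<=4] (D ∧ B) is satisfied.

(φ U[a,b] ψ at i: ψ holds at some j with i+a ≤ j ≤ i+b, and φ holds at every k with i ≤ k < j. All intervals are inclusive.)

2

Evaluate at each i in [0,4]:
  i=0: ✓ (rhs at j=0)
  i=1: ✗ (no rhs in [1,5])
  i=2: ✗ (no rhs in [2,6])
  i=3: ✗ (no rhs in [3,7])
  i=4: ✓ (rhs at j=8; lhs holds on [4,7])
Positions where it holds: {0, 4} → 2.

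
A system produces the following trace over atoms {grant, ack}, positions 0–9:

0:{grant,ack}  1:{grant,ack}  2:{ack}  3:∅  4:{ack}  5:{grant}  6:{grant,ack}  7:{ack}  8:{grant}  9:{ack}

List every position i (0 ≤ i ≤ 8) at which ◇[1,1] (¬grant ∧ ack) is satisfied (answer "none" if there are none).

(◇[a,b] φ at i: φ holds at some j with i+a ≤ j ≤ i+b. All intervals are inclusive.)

Evaluate at each i in [0,8]:
  i=0: ✗ (none in [1,1])
  i=1: ✓ (witness j=2)
  i=2: ✗ (none in [3,3])
  i=3: ✓ (witness j=4)
  i=4: ✗ (none in [5,5])
  i=5: ✗ (none in [6,6])
  i=6: ✓ (witness j=7)
  i=7: ✗ (none in [8,8])
  i=8: ✓ (witness j=9)

1, 3, 6, 8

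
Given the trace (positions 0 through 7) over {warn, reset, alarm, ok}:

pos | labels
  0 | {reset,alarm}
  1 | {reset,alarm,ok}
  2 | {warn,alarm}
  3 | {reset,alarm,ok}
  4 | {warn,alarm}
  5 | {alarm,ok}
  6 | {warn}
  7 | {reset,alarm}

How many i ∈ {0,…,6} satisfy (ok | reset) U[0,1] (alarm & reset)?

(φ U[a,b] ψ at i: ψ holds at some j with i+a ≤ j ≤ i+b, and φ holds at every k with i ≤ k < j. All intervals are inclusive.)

3

Evaluate at each i in [0,6]:
  i=0: ✓ (rhs at j=0)
  i=1: ✓ (rhs at j=1)
  i=2: ✗ (lhs fails at k=2 before rhs at j=3)
  i=3: ✓ (rhs at j=3)
  i=4: ✗ (no rhs in [4,5])
  i=5: ✗ (no rhs in [5,6])
  i=6: ✗ (lhs fails at k=6 before rhs at j=7)
Positions where it holds: {0, 1, 3} → 3.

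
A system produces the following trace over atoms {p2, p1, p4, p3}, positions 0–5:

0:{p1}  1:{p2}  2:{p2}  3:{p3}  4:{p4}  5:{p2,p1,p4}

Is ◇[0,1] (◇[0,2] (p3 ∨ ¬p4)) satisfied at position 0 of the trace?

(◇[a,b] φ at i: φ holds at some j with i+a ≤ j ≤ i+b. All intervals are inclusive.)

Holds

Check ◇[0,2] (p3 ∨ ¬p4) at each j in [0,1]:
  j=0: holds (witness at 0)
  j=1: holds (witness at 1)
Found at j=0 → formula holds.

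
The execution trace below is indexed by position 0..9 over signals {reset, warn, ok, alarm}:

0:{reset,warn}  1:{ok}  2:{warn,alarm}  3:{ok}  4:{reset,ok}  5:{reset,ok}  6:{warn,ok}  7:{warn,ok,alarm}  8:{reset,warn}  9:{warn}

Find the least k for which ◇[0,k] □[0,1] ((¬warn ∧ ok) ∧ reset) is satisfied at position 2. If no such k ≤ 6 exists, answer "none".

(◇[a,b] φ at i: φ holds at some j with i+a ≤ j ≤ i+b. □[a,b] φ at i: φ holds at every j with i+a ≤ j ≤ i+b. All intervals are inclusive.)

Scan j = 2,3,… for □[0,1] ((¬warn ∧ ok) ∧ reset):
  j=2: fails
  j=3: fails
  j=4: holds
First hit at j=4, so smallest k = 4-2 = 2.

2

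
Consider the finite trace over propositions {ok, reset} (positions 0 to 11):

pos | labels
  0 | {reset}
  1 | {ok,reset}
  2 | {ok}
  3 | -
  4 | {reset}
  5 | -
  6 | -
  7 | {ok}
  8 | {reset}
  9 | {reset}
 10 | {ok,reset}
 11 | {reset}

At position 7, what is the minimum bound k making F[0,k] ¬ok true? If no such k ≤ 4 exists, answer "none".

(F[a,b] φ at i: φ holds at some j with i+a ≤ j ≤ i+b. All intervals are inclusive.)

Scan j = 7,8,… for ¬ok:
  j=7: fails
  j=8: holds
First hit at j=8, so smallest k = 8-7 = 1.

1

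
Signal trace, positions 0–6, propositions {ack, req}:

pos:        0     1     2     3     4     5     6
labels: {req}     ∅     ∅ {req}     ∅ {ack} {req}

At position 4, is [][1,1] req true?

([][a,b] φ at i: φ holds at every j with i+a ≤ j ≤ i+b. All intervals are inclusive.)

Check req at every j in [5,5]:
  j=5: false
Fails at j=5 → formula fails.

Does not hold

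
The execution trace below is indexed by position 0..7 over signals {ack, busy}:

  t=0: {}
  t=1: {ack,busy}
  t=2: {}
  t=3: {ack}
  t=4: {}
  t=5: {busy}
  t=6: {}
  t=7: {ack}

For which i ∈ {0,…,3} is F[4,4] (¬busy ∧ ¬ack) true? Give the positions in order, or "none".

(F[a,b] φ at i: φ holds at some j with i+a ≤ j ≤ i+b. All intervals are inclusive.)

0, 2

Evaluate at each i in [0,3]:
  i=0: ✓ (witness j=4)
  i=1: ✗ (none in [5,5])
  i=2: ✓ (witness j=6)
  i=3: ✗ (none in [7,7])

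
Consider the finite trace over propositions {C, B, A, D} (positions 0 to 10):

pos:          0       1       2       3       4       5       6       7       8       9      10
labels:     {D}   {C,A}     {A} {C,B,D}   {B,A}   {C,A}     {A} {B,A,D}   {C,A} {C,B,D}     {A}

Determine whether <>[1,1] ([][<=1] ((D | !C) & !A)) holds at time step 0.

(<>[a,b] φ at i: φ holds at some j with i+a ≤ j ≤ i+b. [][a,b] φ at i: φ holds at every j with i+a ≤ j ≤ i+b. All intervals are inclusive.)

No

Check [][<=1] ((D | !C) & !A) at each j in [1,1]:
  j=1: fails at 1
No position in the window satisfies it → formula fails.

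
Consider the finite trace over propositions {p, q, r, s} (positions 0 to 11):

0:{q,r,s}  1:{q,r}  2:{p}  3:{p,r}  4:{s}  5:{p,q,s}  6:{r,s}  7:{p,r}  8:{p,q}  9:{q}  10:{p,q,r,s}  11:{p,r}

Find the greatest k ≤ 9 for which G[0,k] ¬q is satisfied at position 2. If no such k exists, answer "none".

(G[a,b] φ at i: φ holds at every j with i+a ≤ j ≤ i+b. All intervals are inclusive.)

2

¬q must hold from j=2 onward; find where it first fails.
  j=2: holds
  j=3: holds
  j=4: holds
  j=5: fails
Holds on [2,4], so largest k = 2.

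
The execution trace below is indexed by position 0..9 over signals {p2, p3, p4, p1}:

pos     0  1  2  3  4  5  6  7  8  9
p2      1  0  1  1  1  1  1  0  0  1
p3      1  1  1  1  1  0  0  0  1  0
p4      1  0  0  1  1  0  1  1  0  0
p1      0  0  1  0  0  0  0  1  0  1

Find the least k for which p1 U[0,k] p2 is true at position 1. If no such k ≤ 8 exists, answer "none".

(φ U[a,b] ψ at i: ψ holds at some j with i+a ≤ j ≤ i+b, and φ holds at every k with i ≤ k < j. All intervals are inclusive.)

none

Need earliest j ≥ 1 with p2, and p1 at every k in [1,j-1].
  j=1: rhs fails.
  j=2: rhs holds but lhs fails at k=1.
  j=3: rhs holds but lhs fails at k=1.
  j=4: rhs holds but lhs fails at k=1.
  j=5: rhs holds but lhs fails at k=1.
  j=6: rhs holds but lhs fails at k=1.
  j=7: rhs fails.
  j=8: rhs fails.
  j=9: rhs holds but lhs fails at k=1.
No witness within the range → none.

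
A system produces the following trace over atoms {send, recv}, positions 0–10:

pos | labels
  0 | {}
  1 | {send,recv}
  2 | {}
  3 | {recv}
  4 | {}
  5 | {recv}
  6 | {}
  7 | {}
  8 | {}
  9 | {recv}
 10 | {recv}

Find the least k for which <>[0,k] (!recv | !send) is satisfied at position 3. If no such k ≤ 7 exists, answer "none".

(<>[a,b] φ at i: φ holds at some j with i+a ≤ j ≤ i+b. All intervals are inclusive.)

0

Scan j = 3,4,… for (!recv | !send):
  j=3: holds
First hit at j=3, so smallest k = 3-3 = 0.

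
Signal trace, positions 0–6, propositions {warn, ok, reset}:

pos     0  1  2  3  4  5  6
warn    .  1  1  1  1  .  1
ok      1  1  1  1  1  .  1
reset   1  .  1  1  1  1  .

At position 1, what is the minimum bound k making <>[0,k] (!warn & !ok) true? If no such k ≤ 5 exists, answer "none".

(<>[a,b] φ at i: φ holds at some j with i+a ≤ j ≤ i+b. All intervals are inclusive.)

Scan j = 1,2,… for (!warn & !ok):
  j=1: fails
  j=2: fails
  j=3: fails
  j=4: fails
  j=5: holds
First hit at j=5, so smallest k = 5-1 = 4.

4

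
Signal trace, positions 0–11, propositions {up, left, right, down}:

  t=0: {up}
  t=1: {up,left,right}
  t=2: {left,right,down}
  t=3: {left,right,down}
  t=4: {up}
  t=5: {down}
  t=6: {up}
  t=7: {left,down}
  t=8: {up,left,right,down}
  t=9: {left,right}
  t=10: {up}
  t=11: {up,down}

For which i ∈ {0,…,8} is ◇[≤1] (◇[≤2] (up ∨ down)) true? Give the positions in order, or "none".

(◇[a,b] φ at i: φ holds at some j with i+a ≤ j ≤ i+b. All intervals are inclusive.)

Evaluate at each i in [0,8]:
  i=0: ✓ (witness j=0)
  i=1: ✓ (witness j=1)
  i=2: ✓ (witness j=2)
  i=3: ✓ (witness j=3)
  i=4: ✓ (witness j=4)
  i=5: ✓ (witness j=5)
  i=6: ✓ (witness j=6)
  i=7: ✓ (witness j=7)
  i=8: ✓ (witness j=8)

0, 1, 2, 3, 4, 5, 6, 7, 8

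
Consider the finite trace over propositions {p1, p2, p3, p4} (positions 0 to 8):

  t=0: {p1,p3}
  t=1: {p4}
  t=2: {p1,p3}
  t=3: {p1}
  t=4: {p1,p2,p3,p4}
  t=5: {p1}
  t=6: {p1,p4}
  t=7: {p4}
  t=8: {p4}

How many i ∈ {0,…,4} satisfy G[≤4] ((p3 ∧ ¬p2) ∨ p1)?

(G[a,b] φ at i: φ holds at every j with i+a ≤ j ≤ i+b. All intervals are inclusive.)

Evaluate at each i in [0,4]:
  i=0: ✗ (fails at j=1)
  i=1: ✗ (fails at j=1)
  i=2: ✓ (all of [2,6])
  i=3: ✗ (fails at j=7)
  i=4: ✗ (fails at j=7)
Positions where it holds: {2} → 1.

1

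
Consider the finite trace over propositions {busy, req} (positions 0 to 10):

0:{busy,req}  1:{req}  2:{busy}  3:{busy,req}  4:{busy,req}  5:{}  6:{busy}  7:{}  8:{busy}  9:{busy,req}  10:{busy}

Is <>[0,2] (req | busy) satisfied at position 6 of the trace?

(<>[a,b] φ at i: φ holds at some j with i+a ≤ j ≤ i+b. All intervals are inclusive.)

Yes

Check (req | busy) at each j in [6,8]:
  j=6: true
  j=7: false
  j=8: true
Found at j=6 → formula holds.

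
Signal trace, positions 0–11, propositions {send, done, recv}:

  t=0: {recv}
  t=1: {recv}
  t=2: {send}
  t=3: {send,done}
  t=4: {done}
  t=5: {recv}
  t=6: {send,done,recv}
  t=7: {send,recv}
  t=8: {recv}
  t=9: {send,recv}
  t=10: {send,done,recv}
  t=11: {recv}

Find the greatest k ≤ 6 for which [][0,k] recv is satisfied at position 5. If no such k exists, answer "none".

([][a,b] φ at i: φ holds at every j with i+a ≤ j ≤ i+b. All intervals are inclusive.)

6

recv must hold from j=5 onward; find where it first fails.
  j=5: holds
  j=6: holds
  j=7: holds
  j=8: holds
  j=9: holds
  j=10: holds
  j=11: holds
Holds through j=11; largest k = 6.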